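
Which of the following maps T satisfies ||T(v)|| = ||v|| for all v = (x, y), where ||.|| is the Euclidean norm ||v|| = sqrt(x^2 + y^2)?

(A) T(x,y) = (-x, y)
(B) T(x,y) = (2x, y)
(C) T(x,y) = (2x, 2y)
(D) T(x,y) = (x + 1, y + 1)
A

A transformation preserves a norm if ||T(v)|| = ||v|| for every v; a single vector where the norm changes rules an option out.

(A) T(x,y) = (-x, y): preserves the norm -- it is an orthogonal map (a rotation/reflection), and (-x)^2 + (y)^2 simplifies to x^2 + y^2.
(B) T(x,y) = (2x, y): v = (1, 0) has norm sqrt((1)^2 + (0)^2) = 1, but T(v) = (2, 0) has norm 2 -- not preserved.
(C) T(x,y) = (2x, 2y): v = (1, 0) has norm sqrt((1)^2 + (0)^2) = 1, but T(v) = (2, 0) has norm 2 -- not preserved.
(D) T(x,y) = (x + 1, y + 1): v = (1, 0) has norm sqrt((1)^2 + (0)^2) = 1, but T(v) = (2, 1) has norm sqrt(5) -- not preserved.

Therefore the answer is (A).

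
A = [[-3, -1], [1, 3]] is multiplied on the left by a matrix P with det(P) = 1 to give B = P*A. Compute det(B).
-8

By the multiplicative property of determinants, det(B) = det(P*A) = det(P) * det(A) = det(A),
so the determinant is invariant under multiplication by any determinant-1 matrix; we just need det(A).

det(A) = (-3)(3) - (-1)(1) = -9 - (-1) = -8

Therefore det(B) = 1 * (-8) = -8.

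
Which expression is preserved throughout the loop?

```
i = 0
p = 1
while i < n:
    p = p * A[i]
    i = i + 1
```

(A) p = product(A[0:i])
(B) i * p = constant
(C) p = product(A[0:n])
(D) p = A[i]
A

A loop invariant must hold before the first iteration and be re-established by every execution of the body.

(A) p = product(A[0:i]): Initially i = 0 and p = 1 = product of the empty slice A[0:0]. If p = product(A[0:i]) holds at the top of an iteration, the body sets p to product(A[0:i]) * A[i] = product(A[0:i+1]) and then i to i+1, so the property is restored. At exit i = n, giving p = product(A[0:n]).

The other options fail:
(B) i * p = constant: initially i * p = 0, but after one iteration it is 1 * A[0], which is nonzero in general.
(C) p = product(A[0:n]): false before the loop (p = 1, not the full product) -- it only becomes true at exit.
(D) p = A[i]: after the first iteration p = A[0] but i = 1; in general p is a product of several elements, not a single one.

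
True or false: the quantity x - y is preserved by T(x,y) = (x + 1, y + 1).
True

Substitute T(x,y) = (x + 1, y + 1) into the expression and compare with the original.

Original: x - y
After applying T: (x + 1) - (y + 1) = x - y

This is identical to the original x - y, so the expression is invariant.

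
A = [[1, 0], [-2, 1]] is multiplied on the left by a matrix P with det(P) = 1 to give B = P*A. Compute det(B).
1

By the multiplicative property of determinants, det(B) = det(P*A) = det(P) * det(A) = det(A),
so the determinant is invariant under multiplication by any determinant-1 matrix; we just need det(A).

det(A) = (1)(1) - (0)(-2) = 1 - 0 = 1

Therefore det(B) = 1 * 1 = 1.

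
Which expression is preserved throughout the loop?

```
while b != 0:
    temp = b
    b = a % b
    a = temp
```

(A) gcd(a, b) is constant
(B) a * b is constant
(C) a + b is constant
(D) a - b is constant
A

A loop invariant must hold before the first iteration and be re-established by every execution of the body.

(A) gcd(a, b) is constant: One iteration replaces (a, b) by (b, a mod b). Since a mod b = a - q*b for an integer q, any common divisor of a and b divides b and a mod b, and conversely; hence gcd(b, a mod b) = gcd(a, b). For instance (37, 6) -> (6, 1) keeps gcd = 1. At exit b = 0 and a = gcd of the original inputs.

The other options fail:
(B) a * b is constant: e.g. (a, b) = (37, 6) -> (6, 1): the product goes from 222 to 6.
(C) a + b is constant: e.g. (a, b) = (37, 6) -> (6, 1): the sum goes from 43 to 7.
(D) a - b is constant: e.g. (a, b) = (37, 6) -> (6, 1): the difference goes from 31 to 5.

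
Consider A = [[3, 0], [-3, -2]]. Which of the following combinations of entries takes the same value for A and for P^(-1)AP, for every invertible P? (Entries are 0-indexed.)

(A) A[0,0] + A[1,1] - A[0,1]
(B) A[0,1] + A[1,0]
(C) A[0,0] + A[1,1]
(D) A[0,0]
C

A[0,0] + A[1,1] is the trace of A. By the cyclic property of the trace, tr(P^(-1)AP) = tr(APP^(-1)) = tr(A), so it is the same for every matrix similar to A.

The other combinations are not similarity invariants. For example, take P = [[1, 1], [1, 2]] (det P = 1), so P^(-1) = [[2, -1], [-1, 1]] and
B = P^(-1)AP = [[11, 13], [-8, -10]].
Evaluating each option on A and on B:
(A) A[0,0] + A[1,1] - A[0,1]: 1 for A, -12 for B -> changes
(B) A[0,1] + A[1,0]: -3 for A, 5 for B -> changes
(C) A[0,0] + A[1,1]: 1 for A, 1 for B -> unchanged
(D) A[0,0]: 3 for A, 11 for B -> changes

Only (C) A[0,0] + A[1,1] = 1 survives (and it does so for every P, not just this one), so it is the invariant.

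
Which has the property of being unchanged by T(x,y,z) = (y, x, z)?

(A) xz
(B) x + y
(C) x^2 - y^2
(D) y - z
B

Apply T(x,y,z) = (y, x, z) to each option, i.e. replace (x, y, z) by the transformed coordinates.
Substitute the transformed coordinates into each option and compare with the original:
(A) xz  ->  (y)(z) = yz   [differs from xz: not invariant]
(B) x + y  ->  (y) + (x) = x + y   [equals x + y: invariant]
(C) x^2 - y^2  ->  (y)^2 - (x)^2 = -x^2 + y^2   [differs from x^2 - y^2: not invariant]
(D) y - z  ->  (x) - (z) = x - z   [differs from y - z: not invariant]

Only option (B), x + y, is unchanged by the transformation.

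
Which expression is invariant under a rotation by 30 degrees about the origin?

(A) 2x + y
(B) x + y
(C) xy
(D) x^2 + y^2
D

A rotation by 30 degrees sends (x, y) to (sqrt(3)x/2 - y/2, x/2 + sqrt(3)y/2).
Substitute the transformed coordinates into each option and compare with the original:
(A) 2x + y  ->  2(sqrt(3)x/2 - y/2) + (x/2 + sqrt(3)y/2) = x/2 + sqrt(3)x - y + sqrt(3)y/2   [differs from 2x + y: not invariant]
(B) x + y  ->  (sqrt(3)x/2 - y/2) + (x/2 + sqrt(3)y/2) = x/2 + sqrt(3)x/2 - y/2 + sqrt(3)y/2   [differs from x + y: not invariant]
(C) xy  ->  (sqrt(3)x/2 - y/2)(x/2 + sqrt(3)y/2) = sqrt(3)x^2/4 + xy/2 - sqrt(3)y^2/4   [differs from xy: not invariant]
(D) x^2 + y^2  ->  (sqrt(3)x/2 - y/2)^2 + (x/2 + sqrt(3)y/2)^2 = x^2 + y^2   [equals x^2 + y^2: invariant]

Only option (D), x^2 + y^2, is unchanged by the transformation.
Geometrically, x^2 + y^2 is the squared distance from the origin, which every rotation about the origin preserves.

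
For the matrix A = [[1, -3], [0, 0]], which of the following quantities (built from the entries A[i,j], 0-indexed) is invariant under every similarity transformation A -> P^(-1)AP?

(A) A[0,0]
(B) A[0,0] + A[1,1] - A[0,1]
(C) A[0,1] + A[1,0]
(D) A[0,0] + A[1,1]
D

A[0,0] + A[1,1] is the trace of A. By the cyclic property of the trace, tr(P^(-1)AP) = tr(APP^(-1)) = tr(A), so it is the same for every matrix similar to A.

The other combinations are not similarity invariants. For example, take P = [[1, 1], [1, 2]] (det P = 1), so P^(-1) = [[2, -1], [-1, 1]] and
B = P^(-1)AP = [[-4, -10], [2, 5]].
Evaluating each option on A and on B:
(A) A[0,0]: 1 for A, -4 for B -> changes
(B) A[0,0] + A[1,1] - A[0,1]: 4 for A, 11 for B -> changes
(C) A[0,1] + A[1,0]: -3 for A, -8 for B -> changes
(D) A[0,0] + A[1,1]: 1 for A, 1 for B -> unchanged

Only (D) A[0,0] + A[1,1] = 1 survives (and it does so for every P, not just this one), so it is the invariant.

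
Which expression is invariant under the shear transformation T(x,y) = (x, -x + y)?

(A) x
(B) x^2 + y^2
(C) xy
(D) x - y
A

Under the shear T(x,y) = (x, -x + y):
Substitute the transformed coordinates into each option and compare with the original:
(A) x  ->  (x) = x   [equals x: invariant]
(B) x^2 + y^2  ->  (x)^2 + (-x + y)^2 = 2x^2 - 2xy + y^2   [differs from x^2 + y^2: not invariant]
(C) xy  ->  (x)(-x + y) = -x^2 + xy   [differs from xy: not invariant]
(D) x - y  ->  (x) - (-x + y) = 2x - y   [differs from x - y: not invariant]

Only option (A), x, is unchanged by the transformation.
A vertical shear moves points parallel to the y-axis, so the x-coordinate (and any function of x alone) is unchanged.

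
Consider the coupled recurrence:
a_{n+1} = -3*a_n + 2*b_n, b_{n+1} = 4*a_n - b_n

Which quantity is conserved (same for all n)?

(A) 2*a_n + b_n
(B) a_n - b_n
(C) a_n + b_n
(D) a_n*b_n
C

Replace a_n by a_{n+1} = -3*a_n + 2*b_n and b_n by b_{n+1} = 4*a_n - b_n in each option and simplify:
(A) 2*a_n + b_n  ->  2*(-3*a_n + 2*b_n) + (4*a_n - b_n) = -2*a_n + 3*b_n   [not conserved]
(B) a_n - b_n  ->  (-3*a_n + 2*b_n) - (4*a_n - b_n) = -7*a_n + 3*b_n   [not conserved]
(C) a_n + b_n  ->  (-3*a_n + 2*b_n) + (4*a_n - b_n) = a_n + b_n   [conserved]
(D) a_n*b_n  ->  (-3*a_n + 2*b_n)*(4*a_n - b_n) = -12*a_n^2 + 11*a_n*b_n - 2*b_n^2   [not conserved]

Only (C) a_n + b_n returns to itself after one step, so it is the conserved quantity.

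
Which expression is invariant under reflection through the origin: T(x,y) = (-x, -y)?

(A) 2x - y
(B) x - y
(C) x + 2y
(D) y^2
D

The map is reflection through the origin: T(x,y) = (-x, -y).
Substitute the transformed coordinates into each option and compare with the original:
(A) 2x - y  ->  2(-x) - (-y) = -2x + y   [differs from 2x - y: not invariant]
(B) x - y  ->  (-x) - (-y) = -x + y   [differs from x - y: not invariant]
(C) x + 2y  ->  (-x) + 2(-y) = -x - 2y   [differs from x + 2y: not invariant]
(D) y^2  ->  (-y)^2 = y^2   [equals y^2: invariant]

Only option (D), y^2, is unchanged by the transformation.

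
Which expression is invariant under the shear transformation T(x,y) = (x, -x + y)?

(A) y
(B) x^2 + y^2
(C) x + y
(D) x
D

Under the shear T(x,y) = (x, -x + y):
Substitute the transformed coordinates into each option and compare with the original:
(A) y  ->  (-x + y) = -x + y   [differs from y: not invariant]
(B) x^2 + y^2  ->  (x)^2 + (-x + y)^2 = 2x^2 - 2xy + y^2   [differs from x^2 + y^2: not invariant]
(C) x + y  ->  (x) + (-x + y) = y   [differs from x + y: not invariant]
(D) x  ->  (x) = x   [equals x: invariant]

Only option (D), x, is unchanged by the transformation.
A vertical shear moves points parallel to the y-axis, so the x-coordinate (and any function of x alone) is unchanged.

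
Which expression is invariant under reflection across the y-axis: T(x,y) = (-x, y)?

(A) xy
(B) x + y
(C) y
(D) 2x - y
C

The map is reflection across the y-axis: T(x,y) = (-x, y).
Substitute the transformed coordinates into each option and compare with the original:
(A) xy  ->  (-x)(y) = -xy   [differs from xy: not invariant]
(B) x + y  ->  (-x) + (y) = -x + y   [differs from x + y: not invariant]
(C) y  ->  (y) = y   [equals y: invariant]
(D) 2x - y  ->  2(-x) - (y) = -2x - y   [differs from 2x - y: not invariant]

Only option (C), y, is unchanged by the transformation.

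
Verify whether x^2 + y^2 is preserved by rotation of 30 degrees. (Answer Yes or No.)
Yes

Applying rotation by 30 degrees: x' = x*cos(30 degrees) - y*sin(30 degrees) = sqrt(3)x/2 - y/2, y' = x*sin(30 degrees) + y*cos(30 degrees) = x/2 + sqrt(3)y/2

Substituting into x^2 + y^2:
(sqrt(3)x/2 - y/2)^2 + (x/2 + sqrt(3)y/2)^2
= x^2 + y^2

This equals the original expression x^2 + y^2, so it IS invariant.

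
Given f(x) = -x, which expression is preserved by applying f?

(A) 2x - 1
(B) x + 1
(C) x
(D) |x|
D

For f(x) = -x:
Applying f replaces x by -x. Since |-x| = |x|, the absolute value is unchanged by f, whereas x -> -x, 2x - 1 -> -2x - 1 and x + 1 -> -x + 1 all change.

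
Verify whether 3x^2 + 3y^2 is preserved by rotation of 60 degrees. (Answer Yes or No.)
Yes

Applying rotation by 60 degrees: x' = x*cos(60 degrees) - y*sin(60 degrees) = x/2 - sqrt(3)y/2, y' = x*sin(60 degrees) + y*cos(60 degrees) = sqrt(3)x/2 + y/2

Substituting into 3x^2 + 3y^2:
3(x/2 - sqrt(3)y/2)^2 + 3(sqrt(3)x/2 + y/2)^2
= 3x^2 + 3y^2

This equals the original expression 3x^2 + 3y^2, so it IS invariant.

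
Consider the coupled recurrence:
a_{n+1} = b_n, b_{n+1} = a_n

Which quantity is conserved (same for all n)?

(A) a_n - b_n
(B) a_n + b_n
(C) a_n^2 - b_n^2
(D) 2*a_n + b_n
B

Replace a_n by a_{n+1} = b_n and b_n by b_{n+1} = a_n in each option and simplify:
(A) a_n - b_n  ->  (b_n) - (a_n) = -a_n + b_n   [not conserved]
(B) a_n + b_n  ->  (b_n) + (a_n) = a_n + b_n   [conserved]
(C) a_n^2 - b_n^2  ->  (b_n)^2 - (a_n)^2 = -a_n^2 + b_n^2   [not conserved]
(D) 2*a_n + b_n  ->  2*(b_n) + (a_n) = a_n + 2*b_n   [not conserved]

Only (B) a_n + b_n returns to itself after one step, so it is the conserved quantity.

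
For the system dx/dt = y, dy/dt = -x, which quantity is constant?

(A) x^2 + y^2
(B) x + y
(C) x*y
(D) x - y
A

A first integral I satisfies dI/dt = 0 along every solution. Differentiate each option and use the equation of motion:
(A) d/dt[x^2 + y^2] = 2x*dx/dt + 2y*dy/dt = 2x*y + 2y*(-x) = 0
(B) d/dt[x + y] = y + (-x) = y - x, not identically 0
(C) d/dt[x*y] = (dx/dt)y + x(dy/dt) = y^2 - x^2, not identically 0
(D) d/dt[x - y] = y - (-x) = x + y, not identically 0

Only (A) has zero time-derivative. So x^2 + y^2 (the squared radius; trajectories are circles) is the conserved quantity.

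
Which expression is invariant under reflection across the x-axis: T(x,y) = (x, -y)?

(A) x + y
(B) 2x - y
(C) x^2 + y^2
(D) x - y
C

The map is reflection across the x-axis: T(x,y) = (x, -y).
Substitute the transformed coordinates into each option and compare with the original:
(A) x + y  ->  (x) + (-y) = x - y   [differs from x + y: not invariant]
(B) 2x - y  ->  2(x) - (-y) = 2x + y   [differs from 2x - y: not invariant]
(C) x^2 + y^2  ->  (x)^2 + (-y)^2 = x^2 + y^2   [equals x^2 + y^2: invariant]
(D) x - y  ->  (x) - (-y) = x + y   [differs from x - y: not invariant]

Only option (C), x^2 + y^2, is unchanged by the transformation.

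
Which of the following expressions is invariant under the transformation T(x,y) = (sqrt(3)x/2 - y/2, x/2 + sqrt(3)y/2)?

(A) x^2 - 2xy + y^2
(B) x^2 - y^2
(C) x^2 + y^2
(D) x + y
C

An expression E(x,y) is invariant under T if E(T(x,y)) = E(x,y). Here T(x,y) = (sqrt(3)x/2 - y/2, x/2 + sqrt(3)y/2).
Substitute the transformed coordinates into each option and compare with the original:
(A) x^2 - 2xy + y^2  ->  (sqrt(3)x/2 - y/2)^2 - 2(sqrt(3)x/2 - y/2)(x/2 + sqrt(3)y/2) + (x/2 + sqrt(3)y/2)^2 = -sqrt(3)x^2/2 + x^2 - xy + sqrt(3)y^2/2 + y^2   [differs from x^2 - 2xy + y^2: not invariant]
(B) x^2 - y^2  ->  (sqrt(3)x/2 - y/2)^2 - (x/2 + sqrt(3)y/2)^2 = x^2/2 - sqrt(3)xy - y^2/2   [differs from x^2 - y^2: not invariant]
(C) x^2 + y^2  ->  (sqrt(3)x/2 - y/2)^2 + (x/2 + sqrt(3)y/2)^2 = x^2 + y^2   [equals x^2 + y^2: invariant]
(D) x + y  ->  (sqrt(3)x/2 - y/2) + (x/2 + sqrt(3)y/2) = x/2 + sqrt(3)x/2 - y/2 + sqrt(3)y/2   [differs from x + y: not invariant]

Only option (C), x^2 + y^2, is unchanged by the transformation.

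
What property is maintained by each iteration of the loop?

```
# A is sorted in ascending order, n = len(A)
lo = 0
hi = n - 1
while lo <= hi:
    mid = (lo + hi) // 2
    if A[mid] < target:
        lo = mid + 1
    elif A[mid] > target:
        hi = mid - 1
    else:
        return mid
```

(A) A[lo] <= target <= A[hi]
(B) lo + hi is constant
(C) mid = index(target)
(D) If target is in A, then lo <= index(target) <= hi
D

A loop invariant must hold before the first iteration and be re-established by every execution of the body.

(D) If target is in A, then lo <= index(target) <= hi: Before the loop [lo, hi] = [0, n-1] covers every index. When A[mid] < target, sortedness puts target strictly to the right of mid, so setting lo = mid + 1 keeps index(target) in [lo, hi]; symmetrically for hi = mid - 1. Hence 'if target is in A then lo <= index(target) <= hi' holds after every iteration, and when lo > hi it proves target is absent.

The other options fail:
(A) A[lo] <= target <= A[hi]: fails when target is not in A (e.g. target < A[0] already violates it before the loop), so it is not maintained in general.
(B) lo + hi is constant: each iteration moves exactly one of lo, hi, so lo + hi changes (e.g. 0 + (n-1) becomes (mid+1) + (n-1)).
(C) mid = index(target): mid is just the current probe; it equals index(target) only on the iteration that returns.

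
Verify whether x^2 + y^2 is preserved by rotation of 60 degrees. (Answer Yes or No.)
Yes

Applying rotation by 60 degrees: x' = x*cos(60 degrees) - y*sin(60 degrees) = x/2 - sqrt(3)y/2, y' = x*sin(60 degrees) + y*cos(60 degrees) = sqrt(3)x/2 + y/2

Substituting into x^2 + y^2:
(x/2 - sqrt(3)y/2)^2 + (sqrt(3)x/2 + y/2)^2
= x^2 + y^2

This equals the original expression x^2 + y^2, so it IS invariant.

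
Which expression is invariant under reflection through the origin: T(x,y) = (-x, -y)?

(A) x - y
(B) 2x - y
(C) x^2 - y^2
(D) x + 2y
C

The map is reflection through the origin: T(x,y) = (-x, -y).
Substitute the transformed coordinates into each option and compare with the original:
(A) x - y  ->  (-x) - (-y) = -x + y   [differs from x - y: not invariant]
(B) 2x - y  ->  2(-x) - (-y) = -2x + y   [differs from 2x - y: not invariant]
(C) x^2 - y^2  ->  (-x)^2 - (-y)^2 = x^2 - y^2   [equals x^2 - y^2: invariant]
(D) x + 2y  ->  (-x) + 2(-y) = -x - 2y   [differs from x + 2y: not invariant]

Only option (C), x^2 - y^2, is unchanged by the transformation.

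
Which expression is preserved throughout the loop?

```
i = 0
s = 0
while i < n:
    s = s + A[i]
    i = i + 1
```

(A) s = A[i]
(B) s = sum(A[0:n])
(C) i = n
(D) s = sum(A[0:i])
D

A loop invariant must hold before the first iteration and be re-established by every execution of the body.

(D) s = sum(A[0:i]): Initially i = 0 and s = 0 = sum of the empty slice A[0:0]. If s = sum(A[0:i]) holds at the top of an iteration, the body sets s to sum(A[0:i]) + A[i] = sum(A[0:i+1]) and then i to i+1, so s = sum(A[0:i]) holds again. At exit i = n, giving s = sum(A[0:n]).

The other options fail:
(A) s = A[i]: after the first iteration s = A[0] but i = 1, so s = A[i] compares s with the wrong element (and fails in general).
(B) s = sum(A[0:n]): false before the loop (s = 0, not the full sum) -- it only becomes true at exit.
(C) i = n: false initially (i = 0); it is the exit condition, not an invariant.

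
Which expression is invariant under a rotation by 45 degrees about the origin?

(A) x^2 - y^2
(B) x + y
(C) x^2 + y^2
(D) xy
C

A rotation by 45 degrees sends (x, y) to (sqrt(2)x/2 - sqrt(2)y/2, sqrt(2)x/2 + sqrt(2)y/2).
Substitute the transformed coordinates into each option and compare with the original:
(A) x^2 - y^2  ->  (sqrt(2)x/2 - sqrt(2)y/2)^2 - (sqrt(2)x/2 + sqrt(2)y/2)^2 = -2xy   [differs from x^2 - y^2: not invariant]
(B) x + y  ->  (sqrt(2)x/2 - sqrt(2)y/2) + (sqrt(2)x/2 + sqrt(2)y/2) = sqrt(2)x   [differs from x + y: not invariant]
(C) x^2 + y^2  ->  (sqrt(2)x/2 - sqrt(2)y/2)^2 + (sqrt(2)x/2 + sqrt(2)y/2)^2 = x^2 + y^2   [equals x^2 + y^2: invariant]
(D) xy  ->  (sqrt(2)x/2 - sqrt(2)y/2)(sqrt(2)x/2 + sqrt(2)y/2) = x^2/2 - y^2/2   [differs from xy: not invariant]

Only option (C), x^2 + y^2, is unchanged by the transformation.
Geometrically, x^2 + y^2 is the squared distance from the origin, which every rotation about the origin preserves.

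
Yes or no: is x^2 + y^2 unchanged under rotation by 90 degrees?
Yes

Applying rotation by 90 degrees: x' = x*cos(90 degrees) - y*sin(90 degrees) = -y, y' = x*sin(90 degrees) + y*cos(90 degrees) = x

Substituting into x^2 + y^2:
(-y)^2 + (x)^2
= x^2 + y^2

This equals the original expression x^2 + y^2, so it IS invariant.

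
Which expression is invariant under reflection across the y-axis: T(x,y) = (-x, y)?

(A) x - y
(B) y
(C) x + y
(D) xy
B

The map is reflection across the y-axis: T(x,y) = (-x, y).
Substitute the transformed coordinates into each option and compare with the original:
(A) x - y  ->  (-x) - (y) = -x - y   [differs from x - y: not invariant]
(B) y  ->  (y) = y   [equals y: invariant]
(C) x + y  ->  (-x) + (y) = -x + y   [differs from x + y: not invariant]
(D) xy  ->  (-x)(y) = -xy   [differs from xy: not invariant]

Only option (B), y, is unchanged by the transformation.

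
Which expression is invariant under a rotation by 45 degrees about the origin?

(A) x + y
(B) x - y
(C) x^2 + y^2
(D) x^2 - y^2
C

A rotation by 45 degrees sends (x, y) to (sqrt(2)x/2 - sqrt(2)y/2, sqrt(2)x/2 + sqrt(2)y/2).
Substitute the transformed coordinates into each option and compare with the original:
(A) x + y  ->  (sqrt(2)x/2 - sqrt(2)y/2) + (sqrt(2)x/2 + sqrt(2)y/2) = sqrt(2)x   [differs from x + y: not invariant]
(B) x - y  ->  (sqrt(2)x/2 - sqrt(2)y/2) - (sqrt(2)x/2 + sqrt(2)y/2) = -sqrt(2)y   [differs from x - y: not invariant]
(C) x^2 + y^2  ->  (sqrt(2)x/2 - sqrt(2)y/2)^2 + (sqrt(2)x/2 + sqrt(2)y/2)^2 = x^2 + y^2   [equals x^2 + y^2: invariant]
(D) x^2 - y^2  ->  (sqrt(2)x/2 - sqrt(2)y/2)^2 - (sqrt(2)x/2 + sqrt(2)y/2)^2 = -2xy   [differs from x^2 - y^2: not invariant]

Only option (C), x^2 + y^2, is unchanged by the transformation.
Geometrically, x^2 + y^2 is the squared distance from the origin, which every rotation about the origin preserves.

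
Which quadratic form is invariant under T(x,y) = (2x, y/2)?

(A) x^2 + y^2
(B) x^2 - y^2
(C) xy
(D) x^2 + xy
C

T multiplies x by 2 and divides y by 2.
Substitute the transformed coordinates into each option and compare with the original:
(A) x^2 + y^2  ->  (2x)^2 + (y/2)^2 = 4x^2 + y^2/4   [differs from x^2 + y^2: not invariant]
(B) x^2 - y^2  ->  (2x)^2 - (y/2)^2 = 4x^2 - y^2/4   [differs from x^2 - y^2: not invariant]
(C) xy  ->  (2x)(y/2) = xy   [equals xy: invariant]
(D) x^2 + xy  ->  (2x)^2 + (2x)(y/2) = 4x^2 + xy   [differs from x^2 + xy: not invariant]

Only option (C), xy, is unchanged by the transformation.
The factors 2 and 1/2 cancel only in the pure product xy.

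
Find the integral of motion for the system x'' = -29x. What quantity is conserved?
E = (x')^2 + 29x^2

Multiply the equation by x':
x' * x'' = -29x * x'
The left side is d/dt[(x')^2/2] and the right side is d/dt[-29x^2/2], so
d/dt[(x')^2/2 + 29x^2/2] = 0, i.e. (x')^2/2 + 29x^2/2 = constant.
Multiplying by 2, the integral of motion is E = (x')^2 + 29x^2.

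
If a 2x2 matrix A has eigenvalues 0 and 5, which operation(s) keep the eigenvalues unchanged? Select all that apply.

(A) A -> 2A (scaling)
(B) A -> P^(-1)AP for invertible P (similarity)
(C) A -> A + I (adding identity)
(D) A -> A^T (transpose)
B and D

Eigenvalues are preserved by:
1. Similarity transformations: A -> P^(-1)AP (same characteristic polynomial)
2. Transpose: A^T has the same eigenvalues as A

Eigenvalues are NOT preserved by:
- Adding identity: eigenvalues become 0+1, 5+1
- Scaling: eigenvalues become 0, 10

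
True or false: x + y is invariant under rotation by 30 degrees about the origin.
False

Applying rotation by 30 degrees: x' = x*cos(30 degrees) - y*sin(30 degrees) = sqrt(3)x/2 - y/2, y' = x*sin(30 degrees) + y*cos(30 degrees) = x/2 + sqrt(3)y/2

Substituting into x + y:
(sqrt(3)x/2 - y/2) + (x/2 + sqrt(3)y/2)
= x/2 + sqrt(3)x/2 - y/2 + sqrt(3)y/2

This differs from the original expression x + y, so it is NOT invariant.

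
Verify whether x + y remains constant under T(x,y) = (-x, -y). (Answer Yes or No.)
No

Substitute T(x,y) = (-x, -y) into the expression and compare with the original.

Original: x + y
After applying T: (-x) + (-y) = -x - y

This differs from the original x + y (difference: -2x - 2y), so the expression is NOT invariant.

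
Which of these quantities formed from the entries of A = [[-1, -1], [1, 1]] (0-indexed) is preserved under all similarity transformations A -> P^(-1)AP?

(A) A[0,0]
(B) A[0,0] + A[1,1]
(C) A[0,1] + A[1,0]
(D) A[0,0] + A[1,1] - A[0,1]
B

A[0,0] + A[1,1] is the trace of A. By the cyclic property of the trace, tr(P^(-1)AP) = tr(APP^(-1)) = tr(A), so it is the same for every matrix similar to A.

The other combinations are not similarity invariants. For example, take P = [[1, 1], [1, 2]] (det P = 1), so P^(-1) = [[2, -1], [-1, 1]] and
B = P^(-1)AP = [[-6, -9], [4, 6]].
Evaluating each option on A and on B:
(A) A[0,0]: -1 for A, -6 for B -> changes
(B) A[0,0] + A[1,1]: 0 for A, 0 for B -> unchanged
(C) A[0,1] + A[1,0]: 0 for A, -5 for B -> changes
(D) A[0,0] + A[1,1] - A[0,1]: 1 for A, 9 for B -> changes

Only (B) A[0,0] + A[1,1] = 0 survives (and it does so for every P, not just this one), so it is the invariant.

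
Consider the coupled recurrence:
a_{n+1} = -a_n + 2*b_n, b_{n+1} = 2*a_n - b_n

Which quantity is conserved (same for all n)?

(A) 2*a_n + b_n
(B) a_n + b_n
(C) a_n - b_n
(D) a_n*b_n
B

Replace a_n by a_{n+1} = -a_n + 2*b_n and b_n by b_{n+1} = 2*a_n - b_n in each option and simplify:
(A) 2*a_n + b_n  ->  2*(-a_n + 2*b_n) + (2*a_n - b_n) = 3*b_n   [not conserved]
(B) a_n + b_n  ->  (-a_n + 2*b_n) + (2*a_n - b_n) = a_n + b_n   [conserved]
(C) a_n - b_n  ->  (-a_n + 2*b_n) - (2*a_n - b_n) = -3*a_n + 3*b_n   [not conserved]
(D) a_n*b_n  ->  (-a_n + 2*b_n)*(2*a_n - b_n) = -2*a_n^2 + 5*a_n*b_n - 2*b_n^2   [not conserved]

Only (B) a_n + b_n returns to itself after one step, so it is the conserved quantity.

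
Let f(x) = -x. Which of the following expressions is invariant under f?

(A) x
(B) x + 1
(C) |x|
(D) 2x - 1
C

For f(x) = -x:
Applying f replaces x by -x. Since |-x| = |x|, the absolute value is unchanged by f, whereas x -> -x, 2x - 1 -> -2x - 1 and x + 1 -> -x + 1 all change.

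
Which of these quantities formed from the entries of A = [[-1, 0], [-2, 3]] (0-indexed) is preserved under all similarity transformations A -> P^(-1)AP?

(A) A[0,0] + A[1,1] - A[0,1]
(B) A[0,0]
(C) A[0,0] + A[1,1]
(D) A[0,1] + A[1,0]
C

A[0,0] + A[1,1] is the trace of A. By the cyclic property of the trace, tr(P^(-1)AP) = tr(APP^(-1)) = tr(A), so it is the same for every matrix similar to A.

The other combinations are not similarity invariants. For example, take P = [[1, -1], [0, 1]] (det P = 1), so P^(-1) = [[1, 1], [0, 1]] and
B = P^(-1)AP = [[-3, 6], [-2, 5]].
Evaluating each option on A and on B:
(A) A[0,0] + A[1,1] - A[0,1]: 2 for A, -4 for B -> changes
(B) A[0,0]: -1 for A, -3 for B -> changes
(C) A[0,0] + A[1,1]: 2 for A, 2 for B -> unchanged
(D) A[0,1] + A[1,0]: -2 for A, 4 for B -> changes

Only (C) A[0,0] + A[1,1] = 2 survives (and it does so for every P, not just this one), so it is the invariant.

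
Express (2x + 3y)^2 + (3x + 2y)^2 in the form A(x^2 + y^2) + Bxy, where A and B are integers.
13(x^2 + y^2) + 24xy

Expanding: (2x + 3y)^2 = 4x^2 + 12xy + 9y^2
(3x + 2y)^2 = 9x^2 + 12xy + 4y^2
Sum = (4+9)(x^2+y^2) + 24xy = 13(x^2 + y^2) + 24xy
This is symmetric in x and y.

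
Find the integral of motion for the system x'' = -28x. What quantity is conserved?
E = (x')^2 + 28x^2

Multiply the equation by x':
x' * x'' = -28x * x'
The left side is d/dt[(x')^2/2] and the right side is d/dt[-28x^2/2], so
d/dt[(x')^2/2 + 28x^2/2] = 0, i.e. (x')^2/2 + 28x^2/2 = constant.
Multiplying by 2, the integral of motion is E = (x')^2 + 28x^2.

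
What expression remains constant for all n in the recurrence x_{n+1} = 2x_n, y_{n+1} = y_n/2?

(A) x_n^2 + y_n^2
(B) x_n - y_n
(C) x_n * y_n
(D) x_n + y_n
C

For the recurrence x_{n+1} = 2x_n, y_{n+1} = y_n/2:

x_{n+1} * y_{n+1} = (2x_n) * (y_n/2) = x_n * y_n
The product is conserved.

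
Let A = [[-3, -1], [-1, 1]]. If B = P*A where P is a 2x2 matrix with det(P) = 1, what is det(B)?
-4

By the multiplicative property of determinants, det(B) = det(P*A) = det(P) * det(A) = det(A),
so the determinant is invariant under multiplication by any determinant-1 matrix; we just need det(A).

det(A) = (-3)(1) - (-1)(-1) = -3 - 1 = -4

Therefore det(B) = 1 * (-4) = -4.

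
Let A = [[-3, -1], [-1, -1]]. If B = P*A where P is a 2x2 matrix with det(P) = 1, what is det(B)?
2

By the multiplicative property of determinants, det(B) = det(P*A) = det(P) * det(A) = det(A),
so the determinant is invariant under multiplication by any determinant-1 matrix; we just need det(A).

det(A) = (-3)(-1) - (-1)(-1) = 3 - 1 = 2

Therefore det(B) = 1 * 2 = 2.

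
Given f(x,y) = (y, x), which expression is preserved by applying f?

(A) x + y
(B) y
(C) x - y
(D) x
A

For f(x,y) = (y, x):
After applying f: x' = y, y' = x. So x' + y' = y + x = x + y.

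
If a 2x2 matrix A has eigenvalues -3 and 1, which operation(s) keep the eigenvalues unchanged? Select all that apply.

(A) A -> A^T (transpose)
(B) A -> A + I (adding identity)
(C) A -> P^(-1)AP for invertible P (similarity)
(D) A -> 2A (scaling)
A and C

Eigenvalues are preserved by:
1. Similarity transformations: A -> P^(-1)AP (same characteristic polynomial)
2. Transpose: A^T has the same eigenvalues as A

Eigenvalues are NOT preserved by:
- Adding identity: eigenvalues become -3+1, 1+1
- Scaling: eigenvalues become -6, 2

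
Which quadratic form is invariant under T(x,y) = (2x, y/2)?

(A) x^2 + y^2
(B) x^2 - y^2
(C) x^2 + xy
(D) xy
D

T multiplies x by 2 and divides y by 2.
Substitute the transformed coordinates into each option and compare with the original:
(A) x^2 + y^2  ->  (2x)^2 + (y/2)^2 = 4x^2 + y^2/4   [differs from x^2 + y^2: not invariant]
(B) x^2 - y^2  ->  (2x)^2 - (y/2)^2 = 4x^2 - y^2/4   [differs from x^2 - y^2: not invariant]
(C) x^2 + xy  ->  (2x)^2 + (2x)(y/2) = 4x^2 + xy   [differs from x^2 + xy: not invariant]
(D) xy  ->  (2x)(y/2) = xy   [equals xy: invariant]

Only option (D), xy, is unchanged by the transformation.
The factors 2 and 1/2 cancel only in the pure product xy.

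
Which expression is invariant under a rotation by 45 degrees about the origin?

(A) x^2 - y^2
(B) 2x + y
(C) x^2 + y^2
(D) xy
C

A rotation by 45 degrees sends (x, y) to (sqrt(2)x/2 - sqrt(2)y/2, sqrt(2)x/2 + sqrt(2)y/2).
Substitute the transformed coordinates into each option and compare with the original:
(A) x^2 - y^2  ->  (sqrt(2)x/2 - sqrt(2)y/2)^2 - (sqrt(2)x/2 + sqrt(2)y/2)^2 = -2xy   [differs from x^2 - y^2: not invariant]
(B) 2x + y  ->  2(sqrt(2)x/2 - sqrt(2)y/2) + (sqrt(2)x/2 + sqrt(2)y/2) = 3sqrt(2)x/2 - sqrt(2)y/2   [differs from 2x + y: not invariant]
(C) x^2 + y^2  ->  (sqrt(2)x/2 - sqrt(2)y/2)^2 + (sqrt(2)x/2 + sqrt(2)y/2)^2 = x^2 + y^2   [equals x^2 + y^2: invariant]
(D) xy  ->  (sqrt(2)x/2 - sqrt(2)y/2)(sqrt(2)x/2 + sqrt(2)y/2) = x^2/2 - y^2/2   [differs from xy: not invariant]

Only option (C), x^2 + y^2, is unchanged by the transformation.
Geometrically, x^2 + y^2 is the squared distance from the origin, which every rotation about the origin preserves.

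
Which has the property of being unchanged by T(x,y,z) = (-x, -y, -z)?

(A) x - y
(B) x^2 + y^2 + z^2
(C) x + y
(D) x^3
B

Apply T(x,y,z) = (-x, -y, -z) to each option, i.e. replace (x, y, z) by the transformed coordinates.
Substitute the transformed coordinates into each option and compare with the original:
(A) x - y  ->  (-x) - (-y) = -x + y   [differs from x - y: not invariant]
(B) x^2 + y^2 + z^2  ->  (-x)^2 + (-y)^2 + (-z)^2 = x^2 + y^2 + z^2   [equals x^2 + y^2 + z^2: invariant]
(C) x + y  ->  (-x) + (-y) = -x - y   [differs from x + y: not invariant]
(D) x^3  ->  (-x)^3 = -x^3   [differs from x^3: not invariant]

Only option (B), x^2 + y^2 + z^2, is unchanged by the transformation.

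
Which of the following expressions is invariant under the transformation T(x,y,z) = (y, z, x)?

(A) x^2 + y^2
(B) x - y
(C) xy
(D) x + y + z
D

Apply T(x,y,z) = (y, z, x) to each option, i.e. replace (x, y, z) by the transformed coordinates.
Substitute the transformed coordinates into each option and compare with the original:
(A) x^2 + y^2  ->  (y)^2 + (z)^2 = y^2 + z^2   [differs from x^2 + y^2: not invariant]
(B) x - y  ->  (y) - (z) = y - z   [differs from x - y: not invariant]
(C) xy  ->  (y)(z) = yz   [differs from xy: not invariant]
(D) x + y + z  ->  (y) + (z) + (x) = x + y + z   [equals x + y + z: invariant]

Only option (D), x + y + z, is unchanged by the transformation.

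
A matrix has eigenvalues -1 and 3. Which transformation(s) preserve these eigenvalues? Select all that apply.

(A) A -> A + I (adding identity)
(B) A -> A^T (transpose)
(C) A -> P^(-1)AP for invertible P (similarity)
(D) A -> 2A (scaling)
B and C

Eigenvalues are preserved by:
1. Similarity transformations: A -> P^(-1)AP (same characteristic polynomial)
2. Transpose: A^T has the same eigenvalues as A

Eigenvalues are NOT preserved by:
- Adding identity: eigenvalues become -1+1, 3+1
- Scaling: eigenvalues become -2, 6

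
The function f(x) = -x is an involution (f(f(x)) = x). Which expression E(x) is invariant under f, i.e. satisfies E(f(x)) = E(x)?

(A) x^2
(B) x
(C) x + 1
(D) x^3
A

Replace x by f(x) = -x in each option and simplify. As a quick numerical cross-check, also compare E(4) with E(f(4)) = E(-4).

(A) x^2  ->  (-x)^2, which simplifies back to x^2; check: E(4) = 16, E(-4) = 16.   [invariant]
(B) x  ->  (-x) = -x; check: E(4) = 4 but E(-4) = -4.   [not invariant]
(C) x + 1  ->  (-x) + 1 = 1 - x; check: E(4) = 5 but E(-4) = -3.   [not invariant]
(D) x^3  ->  (-x)^3 = -x^3; check: E(4) = 64 but E(-4) = -64.   [not invariant]

Only (A) is unchanged. E is symmetric under swapping x with f(x) = -x, which is exactly what an involution does.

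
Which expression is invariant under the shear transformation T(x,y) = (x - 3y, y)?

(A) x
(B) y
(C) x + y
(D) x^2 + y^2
B

Under the shear T(x,y) = (x - 3y, y):
Substitute the transformed coordinates into each option and compare with the original:
(A) x  ->  (x - 3y) = x - 3y   [differs from x: not invariant]
(B) y  ->  (y) = y   [equals y: invariant]
(C) x + y  ->  (x - 3y) + (y) = x - 2y   [differs from x + y: not invariant]
(D) x^2 + y^2  ->  (x - 3y)^2 + (y)^2 = x^2 - 6xy + 10y^2   [differs from x^2 + y^2: not invariant]

Only option (B), y, is unchanged by the transformation.
A horizontal shear moves points parallel to the x-axis, so the y-coordinate (and any function of y alone) is unchanged.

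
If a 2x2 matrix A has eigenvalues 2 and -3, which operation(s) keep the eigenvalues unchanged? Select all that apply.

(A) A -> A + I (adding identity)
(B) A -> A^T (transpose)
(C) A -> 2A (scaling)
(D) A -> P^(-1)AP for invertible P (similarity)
B and D

Eigenvalues are preserved by:
1. Similarity transformations: A -> P^(-1)AP (same characteristic polynomial)
2. Transpose: A^T has the same eigenvalues as A

Eigenvalues are NOT preserved by:
- Adding identity: eigenvalues become 2+1, -3+1
- Scaling: eigenvalues become 4, -6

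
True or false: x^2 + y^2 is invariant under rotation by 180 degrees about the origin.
True

Applying rotation by 180 degrees: x' = x*cos(180 degrees) - y*sin(180 degrees) = -x, y' = x*sin(180 degrees) + y*cos(180 degrees) = -y

Substituting into x^2 + y^2:
(-x)^2 + (-y)^2
= x^2 + y^2

This equals the original expression x^2 + y^2, so it IS invariant.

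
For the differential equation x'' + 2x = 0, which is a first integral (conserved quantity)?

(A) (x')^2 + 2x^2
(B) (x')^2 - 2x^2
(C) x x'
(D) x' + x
A

A first integral I satisfies dI/dt = 0 along every solution. Differentiate each option and use the equation of motion:
(A) d/dt[(x')^2 + 2x^2] = 2x'x'' + 4x x' = 2x'(-2x) + 4x x' = 0
(B) d/dt[(x')^2 - 2x^2] = 2x'x'' - 4x x' = -8x x', not identically 0
(C) d/dt[x x'] = (x')^2 + x x'' = (x')^2 - 2x^2, not identically 0
(D) d/dt[x' + x] = x'' + x' = -2x + x', not identically 0

Only (A) has zero time-derivative. So the energy-like quantity (x')^2 + 2x^2 is the first integral.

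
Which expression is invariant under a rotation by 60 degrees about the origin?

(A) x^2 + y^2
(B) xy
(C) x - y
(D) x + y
A

A rotation by 60 degrees sends (x, y) to (x/2 - sqrt(3)y/2, sqrt(3)x/2 + y/2).
Substitute the transformed coordinates into each option and compare with the original:
(A) x^2 + y^2  ->  (x/2 - sqrt(3)y/2)^2 + (sqrt(3)x/2 + y/2)^2 = x^2 + y^2   [equals x^2 + y^2: invariant]
(B) xy  ->  (x/2 - sqrt(3)y/2)(sqrt(3)x/2 + y/2) = sqrt(3)x^2/4 - xy/2 - sqrt(3)y^2/4   [differs from xy: not invariant]
(C) x - y  ->  (x/2 - sqrt(3)y/2) - (sqrt(3)x/2 + y/2) = -sqrt(3)x/2 + x/2 - sqrt(3)y/2 - y/2   [differs from x - y: not invariant]
(D) x + y  ->  (x/2 - sqrt(3)y/2) + (sqrt(3)x/2 + y/2) = x/2 + sqrt(3)x/2 - sqrt(3)y/2 + y/2   [differs from x + y: not invariant]

Only option (A), x^2 + y^2, is unchanged by the transformation.
Geometrically, x^2 + y^2 is the squared distance from the origin, which every rotation about the origin preserves.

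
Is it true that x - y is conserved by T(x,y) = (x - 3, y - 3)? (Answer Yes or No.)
Yes

Substitute T(x,y) = (x - 3, y - 3) into the expression and compare with the original.

Original: x - y
After applying T: (x - 3) - (y - 3) = x - y

This is identical to the original x - y, so the expression is invariant.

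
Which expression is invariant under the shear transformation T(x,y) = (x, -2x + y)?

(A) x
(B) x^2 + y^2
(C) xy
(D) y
A

Under the shear T(x,y) = (x, -2x + y):
Substitute the transformed coordinates into each option and compare with the original:
(A) x  ->  (x) = x   [equals x: invariant]
(B) x^2 + y^2  ->  (x)^2 + (-2x + y)^2 = 5x^2 - 4xy + y^2   [differs from x^2 + y^2: not invariant]
(C) xy  ->  (x)(-2x + y) = -2x^2 + xy   [differs from xy: not invariant]
(D) y  ->  (-2x + y) = -2x + y   [differs from y: not invariant]

Only option (A), x, is unchanged by the transformation.
A vertical shear moves points parallel to the y-axis, so the x-coordinate (and any function of x alone) is unchanged.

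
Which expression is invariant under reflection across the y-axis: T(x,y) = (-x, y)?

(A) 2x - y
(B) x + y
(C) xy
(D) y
D

The map is reflection across the y-axis: T(x,y) = (-x, y).
Substitute the transformed coordinates into each option and compare with the original:
(A) 2x - y  ->  2(-x) - (y) = -2x - y   [differs from 2x - y: not invariant]
(B) x + y  ->  (-x) + (y) = -x + y   [differs from x + y: not invariant]
(C) xy  ->  (-x)(y) = -xy   [differs from xy: not invariant]
(D) y  ->  (y) = y   [equals y: invariant]

Only option (D), y, is unchanged by the transformation.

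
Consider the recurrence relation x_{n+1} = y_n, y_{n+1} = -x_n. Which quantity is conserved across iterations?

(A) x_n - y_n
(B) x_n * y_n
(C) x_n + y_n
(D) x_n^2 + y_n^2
D

For the recurrence x_{n+1} = y_n, y_{n+1} = -x_n:

x_{n+1}^2 + y_{n+1}^2 = y_n^2 + (-x_n)^2 = x_n^2 + y_n^2
The sum of squares is conserved (like energy in a harmonic oscillator).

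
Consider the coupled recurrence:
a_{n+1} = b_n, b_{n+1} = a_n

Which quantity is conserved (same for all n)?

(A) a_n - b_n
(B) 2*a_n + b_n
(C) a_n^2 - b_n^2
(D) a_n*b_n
D

Replace a_n by a_{n+1} = b_n and b_n by b_{n+1} = a_n in each option and simplify:
(A) a_n - b_n  ->  (b_n) - (a_n) = -a_n + b_n   [not conserved]
(B) 2*a_n + b_n  ->  2*(b_n) + (a_n) = a_n + 2*b_n   [not conserved]
(C) a_n^2 - b_n^2  ->  (b_n)^2 - (a_n)^2 = -a_n^2 + b_n^2   [not conserved]
(D) a_n*b_n  ->  (b_n)*(a_n) = a_n*b_n   [conserved]

Only (D) a_n*b_n returns to itself after one step, so it is the conserved quantity.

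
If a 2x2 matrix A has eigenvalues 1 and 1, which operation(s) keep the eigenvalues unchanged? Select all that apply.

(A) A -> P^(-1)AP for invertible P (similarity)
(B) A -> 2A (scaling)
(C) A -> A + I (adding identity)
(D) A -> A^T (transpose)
A and D

Eigenvalues are preserved by:
1. Similarity transformations: A -> P^(-1)AP (same characteristic polynomial)
2. Transpose: A^T has the same eigenvalues as A

Eigenvalues are NOT preserved by:
- Adding identity: eigenvalues become 1+1, 1+1
- Scaling: eigenvalues become 2, 2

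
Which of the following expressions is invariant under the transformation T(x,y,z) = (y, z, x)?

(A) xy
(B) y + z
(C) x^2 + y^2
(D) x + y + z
D

Apply T(x,y,z) = (y, z, x) to each option, i.e. replace (x, y, z) by the transformed coordinates.
Substitute the transformed coordinates into each option and compare with the original:
(A) xy  ->  (y)(z) = yz   [differs from xy: not invariant]
(B) y + z  ->  (z) + (x) = x + z   [differs from y + z: not invariant]
(C) x^2 + y^2  ->  (y)^2 + (z)^2 = y^2 + z^2   [differs from x^2 + y^2: not invariant]
(D) x + y + z  ->  (y) + (z) + (x) = x + y + z   [equals x + y + z: invariant]

Only option (D), x + y + z, is unchanged by the transformation.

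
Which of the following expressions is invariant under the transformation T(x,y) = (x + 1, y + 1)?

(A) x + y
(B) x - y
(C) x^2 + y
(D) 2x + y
B

An expression E(x,y) is invariant under T if E(T(x,y)) = E(x,y). Here T(x,y) = (x + 1, y + 1).
Substitute the transformed coordinates into each option and compare with the original:
(A) x + y  ->  (x + 1) + (y + 1) = x + y + 2   [differs from x + y: not invariant]
(B) x - y  ->  (x + 1) - (y + 1) = x - y   [equals x - y: invariant]
(C) x^2 + y  ->  (x + 1)^2 + (y + 1) = x^2 + 2x + y + 2   [differs from x^2 + y: not invariant]
(D) 2x + y  ->  2(x + 1) + (y + 1) = 2x + y + 3   [differs from 2x + y: not invariant]

Only option (B), x - y, is unchanged by the transformation.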